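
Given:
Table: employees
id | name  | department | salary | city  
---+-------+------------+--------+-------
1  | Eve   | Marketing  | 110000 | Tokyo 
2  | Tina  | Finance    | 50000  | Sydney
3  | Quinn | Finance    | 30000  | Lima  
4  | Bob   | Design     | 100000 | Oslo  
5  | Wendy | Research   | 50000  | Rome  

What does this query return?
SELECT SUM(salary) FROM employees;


SUM(salary) = 110000 + 50000 + 30000 + 100000 + 50000 = 340000

340000


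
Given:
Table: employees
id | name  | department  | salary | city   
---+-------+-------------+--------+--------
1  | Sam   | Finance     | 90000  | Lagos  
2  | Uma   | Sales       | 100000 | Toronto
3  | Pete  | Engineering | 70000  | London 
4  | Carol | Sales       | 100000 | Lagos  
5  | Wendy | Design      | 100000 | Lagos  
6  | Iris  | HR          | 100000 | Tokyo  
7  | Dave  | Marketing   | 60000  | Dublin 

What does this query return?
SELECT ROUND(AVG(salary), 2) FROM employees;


SUM(salary) = 620000
COUNT = 7
ROUND(AVG, 2) = ROUND(620000 / 7, 2) = 88571.43

88571.43


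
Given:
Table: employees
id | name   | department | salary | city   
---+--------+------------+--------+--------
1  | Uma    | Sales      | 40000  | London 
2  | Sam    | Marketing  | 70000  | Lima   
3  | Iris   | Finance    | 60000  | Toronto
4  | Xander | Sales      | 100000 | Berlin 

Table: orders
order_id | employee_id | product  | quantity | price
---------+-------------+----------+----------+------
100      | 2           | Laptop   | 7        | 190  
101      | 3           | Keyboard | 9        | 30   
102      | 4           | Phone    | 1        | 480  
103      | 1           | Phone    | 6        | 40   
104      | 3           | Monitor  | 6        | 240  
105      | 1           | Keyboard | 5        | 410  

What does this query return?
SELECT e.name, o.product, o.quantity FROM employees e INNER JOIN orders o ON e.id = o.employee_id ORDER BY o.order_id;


Joining employees.id = orders.employee_id:
  employee Sam (id=2) -> order Laptop
  employee Iris (id=3) -> order Keyboard
  employee Xander (id=4) -> order Phone
  employee Uma (id=1) -> order Phone
  employee Iris (id=3) -> order Monitor
  employee Uma (id=1) -> order Keyboard


6 rows:
Sam, Laptop, 7
Iris, Keyboard, 9
Xander, Phone, 1
Uma, Phone, 6
Iris, Monitor, 6
Uma, Keyboard, 5


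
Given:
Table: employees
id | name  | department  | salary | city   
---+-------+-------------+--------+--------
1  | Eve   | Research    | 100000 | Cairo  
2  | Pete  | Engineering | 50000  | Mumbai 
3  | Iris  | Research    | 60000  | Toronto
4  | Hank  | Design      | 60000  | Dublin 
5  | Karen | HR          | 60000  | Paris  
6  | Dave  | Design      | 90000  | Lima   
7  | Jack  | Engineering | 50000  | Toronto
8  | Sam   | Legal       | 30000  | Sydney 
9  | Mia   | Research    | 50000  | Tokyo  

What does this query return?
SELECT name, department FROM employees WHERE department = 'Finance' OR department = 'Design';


Filtering: department = 'Finance' OR 'Design'
Matching: 2 rows

2 rows:
Hank, Design
Dave, Design


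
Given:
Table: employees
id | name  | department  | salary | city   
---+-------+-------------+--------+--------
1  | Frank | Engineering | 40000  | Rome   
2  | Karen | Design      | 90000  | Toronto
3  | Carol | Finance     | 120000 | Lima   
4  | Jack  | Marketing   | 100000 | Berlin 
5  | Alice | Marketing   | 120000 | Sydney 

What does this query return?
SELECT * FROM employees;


SELECT * returns all 5 rows with all columns

5 rows:
1, Frank, Engineering, 40000, Rome
2, Karen, Design, 90000, Toronto
3, Carol, Finance, 120000, Lima
4, Jack, Marketing, 100000, Berlin
5, Alice, Marketing, 120000, Sydney


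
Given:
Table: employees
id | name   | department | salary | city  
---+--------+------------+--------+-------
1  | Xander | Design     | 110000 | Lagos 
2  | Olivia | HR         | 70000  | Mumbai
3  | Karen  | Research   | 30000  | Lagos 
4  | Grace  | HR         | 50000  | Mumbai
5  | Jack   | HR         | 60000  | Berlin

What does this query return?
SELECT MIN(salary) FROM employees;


Salaries: 110000, 70000, 30000, 50000, 60000
MIN = 30000

30000


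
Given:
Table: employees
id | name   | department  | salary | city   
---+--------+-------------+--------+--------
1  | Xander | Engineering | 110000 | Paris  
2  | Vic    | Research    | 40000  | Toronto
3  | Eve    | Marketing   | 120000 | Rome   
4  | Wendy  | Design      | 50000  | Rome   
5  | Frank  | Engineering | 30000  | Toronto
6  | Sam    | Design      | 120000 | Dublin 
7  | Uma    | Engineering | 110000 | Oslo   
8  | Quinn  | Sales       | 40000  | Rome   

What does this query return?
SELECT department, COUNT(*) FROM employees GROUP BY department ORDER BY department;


Assigning each row to its department group:
  Xander -> Engineering
  Vic -> Research
  Eve -> Marketing
  Wendy -> Design
  Frank -> Engineering
  Sam -> Design
  Uma -> Engineering
  Quinn -> Sales


5 groups:
Design, 2
Engineering, 3
Marketing, 1
Research, 1
Sales, 1


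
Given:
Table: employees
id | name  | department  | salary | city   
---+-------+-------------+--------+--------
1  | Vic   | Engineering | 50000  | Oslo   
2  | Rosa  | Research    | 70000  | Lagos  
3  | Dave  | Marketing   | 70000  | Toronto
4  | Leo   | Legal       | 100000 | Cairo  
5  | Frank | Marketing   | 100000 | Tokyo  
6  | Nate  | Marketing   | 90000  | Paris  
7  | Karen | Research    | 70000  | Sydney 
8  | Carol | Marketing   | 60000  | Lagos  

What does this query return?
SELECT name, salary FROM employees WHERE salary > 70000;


Filtering: salary > 70000
Matching: 3 rows

3 rows:
Leo, 100000
Frank, 100000
Nate, 90000


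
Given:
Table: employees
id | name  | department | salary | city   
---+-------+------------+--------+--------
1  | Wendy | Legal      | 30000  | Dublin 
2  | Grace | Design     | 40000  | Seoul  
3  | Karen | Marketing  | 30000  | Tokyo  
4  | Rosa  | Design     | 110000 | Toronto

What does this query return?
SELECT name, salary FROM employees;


Projecting columns: name, salary

4 rows:
Wendy, 30000
Grace, 40000
Karen, 30000
Rosa, 110000


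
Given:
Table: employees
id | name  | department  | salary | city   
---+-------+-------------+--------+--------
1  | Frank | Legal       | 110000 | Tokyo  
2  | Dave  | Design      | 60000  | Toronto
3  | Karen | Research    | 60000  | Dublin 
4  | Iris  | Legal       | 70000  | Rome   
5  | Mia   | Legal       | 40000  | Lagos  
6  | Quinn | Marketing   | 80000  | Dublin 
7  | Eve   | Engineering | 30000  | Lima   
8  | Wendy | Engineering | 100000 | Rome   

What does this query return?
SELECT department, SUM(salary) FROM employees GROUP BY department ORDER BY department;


Summing salary within each department:
  Design: 60000 = 60000
  Engineering: 30000 + 100000 = 130000
  Legal: 110000 + 70000 + 40000 = 220000
  Marketing: 80000 = 80000
  Research: 60000 = 60000


5 groups:
Design, 60000
Engineering, 130000
Legal, 220000
Marketing, 80000
Research, 60000


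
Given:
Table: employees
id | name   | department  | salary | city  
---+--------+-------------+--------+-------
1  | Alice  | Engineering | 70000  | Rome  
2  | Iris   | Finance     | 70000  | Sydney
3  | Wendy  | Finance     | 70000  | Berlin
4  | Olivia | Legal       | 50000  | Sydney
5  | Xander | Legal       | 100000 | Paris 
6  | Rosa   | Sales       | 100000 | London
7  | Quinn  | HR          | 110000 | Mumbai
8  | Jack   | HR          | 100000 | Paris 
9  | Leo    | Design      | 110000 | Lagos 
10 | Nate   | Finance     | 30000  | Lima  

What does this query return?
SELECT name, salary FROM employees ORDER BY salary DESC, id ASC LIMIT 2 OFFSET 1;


Sort by salary DESC (id ASC tiebreak), then skip 1 and take 2
Rows 2 through 3

2 rows:
Leo, 110000
Xander, 100000


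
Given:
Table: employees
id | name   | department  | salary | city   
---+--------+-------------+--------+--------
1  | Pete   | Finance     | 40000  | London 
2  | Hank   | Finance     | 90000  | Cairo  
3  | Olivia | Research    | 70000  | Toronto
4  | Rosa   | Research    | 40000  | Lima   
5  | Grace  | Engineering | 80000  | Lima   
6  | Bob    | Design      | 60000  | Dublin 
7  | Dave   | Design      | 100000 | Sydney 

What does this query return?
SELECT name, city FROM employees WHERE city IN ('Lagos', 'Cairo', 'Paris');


Filtering: city IN ('Lagos', 'Cairo', 'Paris')
Matching: 1 rows

1 rows:
Hank, Cairo


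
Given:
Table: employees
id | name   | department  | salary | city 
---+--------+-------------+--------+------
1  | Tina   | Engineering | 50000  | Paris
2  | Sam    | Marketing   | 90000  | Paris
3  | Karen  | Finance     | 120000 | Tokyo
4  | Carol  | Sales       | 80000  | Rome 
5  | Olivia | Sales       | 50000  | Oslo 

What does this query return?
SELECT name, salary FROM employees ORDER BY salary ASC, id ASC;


Sorting by salary ASC, then id ASC for ties

5 rows:
Tina, 50000
Olivia, 50000
Carol, 80000
Sam, 90000
Karen, 120000


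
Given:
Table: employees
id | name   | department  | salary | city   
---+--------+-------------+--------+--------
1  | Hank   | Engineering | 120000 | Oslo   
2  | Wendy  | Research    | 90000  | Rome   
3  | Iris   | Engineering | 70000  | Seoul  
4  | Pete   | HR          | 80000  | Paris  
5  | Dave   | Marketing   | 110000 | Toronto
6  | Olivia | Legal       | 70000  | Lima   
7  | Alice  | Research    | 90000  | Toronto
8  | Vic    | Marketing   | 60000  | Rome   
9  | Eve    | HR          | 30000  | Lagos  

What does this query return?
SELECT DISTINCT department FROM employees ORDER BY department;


All 'department' values (row order): Engineering, Research, Engineering, HR, Marketing, Legal, Research, Marketing, HR
Removing duplicates leaves 5 unique value(s).

5 values:
Engineering
HR
Legal
Marketing
Research


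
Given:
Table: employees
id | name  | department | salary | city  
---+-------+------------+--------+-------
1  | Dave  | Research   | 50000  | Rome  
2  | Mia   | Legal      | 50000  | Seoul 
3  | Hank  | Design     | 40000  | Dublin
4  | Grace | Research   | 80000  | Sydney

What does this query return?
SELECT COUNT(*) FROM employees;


COUNT(*) counts all rows

4


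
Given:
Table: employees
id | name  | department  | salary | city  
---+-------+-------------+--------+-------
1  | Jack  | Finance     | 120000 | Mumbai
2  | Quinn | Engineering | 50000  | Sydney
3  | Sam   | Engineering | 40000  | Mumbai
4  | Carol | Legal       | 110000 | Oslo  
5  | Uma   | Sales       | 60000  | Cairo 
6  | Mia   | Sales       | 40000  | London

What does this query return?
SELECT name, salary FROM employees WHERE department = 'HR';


Filtering: department = 'HR'
Matching rows: 0

Empty result set (0 rows)


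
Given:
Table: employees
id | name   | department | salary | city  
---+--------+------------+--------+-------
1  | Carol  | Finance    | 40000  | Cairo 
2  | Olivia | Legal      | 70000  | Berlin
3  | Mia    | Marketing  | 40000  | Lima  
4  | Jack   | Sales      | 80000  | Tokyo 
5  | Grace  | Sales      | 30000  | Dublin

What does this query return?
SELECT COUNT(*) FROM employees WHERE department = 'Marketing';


Counting rows where department = 'Marketing'
  Mia -> MATCH


1


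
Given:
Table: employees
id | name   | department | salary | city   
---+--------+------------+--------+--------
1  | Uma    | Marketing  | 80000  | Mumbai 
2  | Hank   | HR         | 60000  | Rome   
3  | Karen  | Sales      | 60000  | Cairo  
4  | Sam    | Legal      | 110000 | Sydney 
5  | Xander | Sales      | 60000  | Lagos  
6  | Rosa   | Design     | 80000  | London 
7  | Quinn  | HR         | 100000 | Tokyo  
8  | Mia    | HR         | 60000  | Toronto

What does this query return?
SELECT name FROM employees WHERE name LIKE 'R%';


LIKE 'R%' matches names starting with 'R'
Matching: 1

1 rows:
Rosa


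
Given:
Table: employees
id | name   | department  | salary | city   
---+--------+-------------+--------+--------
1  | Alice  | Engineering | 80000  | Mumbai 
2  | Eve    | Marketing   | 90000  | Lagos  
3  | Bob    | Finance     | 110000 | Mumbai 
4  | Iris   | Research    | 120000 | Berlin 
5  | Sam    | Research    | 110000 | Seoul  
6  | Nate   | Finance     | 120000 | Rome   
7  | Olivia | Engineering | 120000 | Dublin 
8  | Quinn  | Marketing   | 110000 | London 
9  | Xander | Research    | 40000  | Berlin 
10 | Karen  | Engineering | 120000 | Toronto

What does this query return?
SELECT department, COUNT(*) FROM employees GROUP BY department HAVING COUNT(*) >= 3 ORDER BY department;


Groups with count >= 3:
  Engineering: 3 -> PASS
  Research: 3 -> PASS
  Finance: 2 -> filtered out
  Marketing: 2 -> filtered out


2 groups:
Engineering, 3
Research, 3


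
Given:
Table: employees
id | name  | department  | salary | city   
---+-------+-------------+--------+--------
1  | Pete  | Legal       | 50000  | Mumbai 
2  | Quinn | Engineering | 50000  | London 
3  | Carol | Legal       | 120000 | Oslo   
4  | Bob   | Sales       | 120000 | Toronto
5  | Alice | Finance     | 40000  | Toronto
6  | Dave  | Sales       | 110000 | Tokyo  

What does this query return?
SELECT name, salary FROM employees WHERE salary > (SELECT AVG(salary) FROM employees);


Subquery: AVG(salary) = 81666.67
Filtering: salary > 81666.67
  Carol (120000) -> MATCH
  Bob (120000) -> MATCH
  Dave (110000) -> MATCH


3 rows:
Carol, 120000
Bob, 120000
Dave, 110000


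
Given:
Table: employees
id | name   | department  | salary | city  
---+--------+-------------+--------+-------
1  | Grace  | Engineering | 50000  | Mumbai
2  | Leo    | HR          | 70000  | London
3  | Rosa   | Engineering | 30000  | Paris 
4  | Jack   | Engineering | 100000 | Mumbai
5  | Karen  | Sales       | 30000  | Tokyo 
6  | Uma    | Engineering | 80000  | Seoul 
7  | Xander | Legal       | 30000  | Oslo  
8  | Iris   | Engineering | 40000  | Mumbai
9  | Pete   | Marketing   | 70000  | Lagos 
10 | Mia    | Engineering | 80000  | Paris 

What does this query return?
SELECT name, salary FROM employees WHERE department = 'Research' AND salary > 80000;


Filtering: department = 'Research' AND salary > 80000
Matching: 0 rows

Empty result set (0 rows)


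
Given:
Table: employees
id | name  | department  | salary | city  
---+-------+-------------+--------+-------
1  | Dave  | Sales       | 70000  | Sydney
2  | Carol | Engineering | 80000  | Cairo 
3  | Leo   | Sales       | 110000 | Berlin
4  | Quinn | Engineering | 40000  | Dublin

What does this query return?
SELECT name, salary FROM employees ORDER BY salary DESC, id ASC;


Sorting by salary DESC, then id ASC for ties

4 rows:
Leo, 110000
Carol, 80000
Dave, 70000
Quinn, 40000


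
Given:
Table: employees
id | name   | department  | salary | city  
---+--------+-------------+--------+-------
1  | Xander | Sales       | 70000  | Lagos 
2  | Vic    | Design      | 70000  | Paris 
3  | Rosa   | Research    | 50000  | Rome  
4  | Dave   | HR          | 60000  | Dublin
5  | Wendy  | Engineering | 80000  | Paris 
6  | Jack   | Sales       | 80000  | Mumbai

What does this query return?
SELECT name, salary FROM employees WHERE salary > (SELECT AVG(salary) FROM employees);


Subquery: AVG(salary) = 68333.33
Filtering: salary > 68333.33
  Xander (70000) -> MATCH
  Vic (70000) -> MATCH
  Wendy (80000) -> MATCH
  Jack (80000) -> MATCH


4 rows:
Xander, 70000
Vic, 70000
Wendy, 80000
Jack, 80000


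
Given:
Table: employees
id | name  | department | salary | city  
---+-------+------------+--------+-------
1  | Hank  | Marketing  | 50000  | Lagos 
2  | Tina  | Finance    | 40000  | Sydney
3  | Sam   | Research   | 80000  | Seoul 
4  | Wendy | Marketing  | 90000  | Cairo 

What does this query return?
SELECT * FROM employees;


SELECT * returns all 4 rows with all columns

4 rows:
1, Hank, Marketing, 50000, Lagos
2, Tina, Finance, 40000, Sydney
3, Sam, Research, 80000, Seoul
4, Wendy, Marketing, 90000, Cairo


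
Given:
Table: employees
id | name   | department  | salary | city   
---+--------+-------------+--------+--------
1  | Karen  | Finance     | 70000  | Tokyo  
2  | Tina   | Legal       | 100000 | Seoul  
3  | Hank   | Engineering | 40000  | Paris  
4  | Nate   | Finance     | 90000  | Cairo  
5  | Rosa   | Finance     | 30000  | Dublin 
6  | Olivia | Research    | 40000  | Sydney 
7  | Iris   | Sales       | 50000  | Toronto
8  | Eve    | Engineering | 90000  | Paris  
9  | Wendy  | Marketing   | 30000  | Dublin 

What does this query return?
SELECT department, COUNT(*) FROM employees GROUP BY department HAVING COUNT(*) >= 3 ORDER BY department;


Groups with count >= 3:
  Finance: 3 -> PASS
  Engineering: 2 -> filtered out
  Legal: 1 -> filtered out
  Marketing: 1 -> filtered out
  Research: 1 -> filtered out
  Sales: 1 -> filtered out


1 groups:
Finance, 3


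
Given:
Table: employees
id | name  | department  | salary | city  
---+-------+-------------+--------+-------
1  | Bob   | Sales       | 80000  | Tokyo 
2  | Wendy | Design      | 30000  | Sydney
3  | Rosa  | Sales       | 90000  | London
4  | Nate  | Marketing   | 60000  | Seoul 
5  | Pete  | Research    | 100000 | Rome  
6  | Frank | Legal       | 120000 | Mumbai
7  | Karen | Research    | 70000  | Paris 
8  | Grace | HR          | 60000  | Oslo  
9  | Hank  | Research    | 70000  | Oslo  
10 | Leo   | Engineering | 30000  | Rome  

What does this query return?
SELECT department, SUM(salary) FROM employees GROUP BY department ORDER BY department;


Summing salary within each department:
  Design: 30000 = 30000
  Engineering: 30000 = 30000
  HR: 60000 = 60000
  Legal: 120000 = 120000
  Marketing: 60000 = 60000
  Research: 100000 + 70000 + 70000 = 240000
  Sales: 80000 + 90000 = 170000


7 groups:
Design, 30000
Engineering, 30000
HR, 60000
Legal, 120000
Marketing, 60000
Research, 240000
Sales, 170000


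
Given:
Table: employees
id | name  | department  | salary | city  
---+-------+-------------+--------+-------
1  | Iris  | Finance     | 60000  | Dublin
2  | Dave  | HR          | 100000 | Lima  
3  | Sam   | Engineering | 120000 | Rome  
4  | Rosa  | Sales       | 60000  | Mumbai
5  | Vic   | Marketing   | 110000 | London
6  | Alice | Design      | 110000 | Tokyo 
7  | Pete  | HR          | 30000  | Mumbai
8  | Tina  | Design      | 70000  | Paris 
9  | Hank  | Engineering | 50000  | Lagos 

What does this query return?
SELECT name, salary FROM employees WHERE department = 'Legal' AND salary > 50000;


Filtering: department = 'Legal' AND salary > 50000
Matching: 0 rows

Empty result set (0 rows)


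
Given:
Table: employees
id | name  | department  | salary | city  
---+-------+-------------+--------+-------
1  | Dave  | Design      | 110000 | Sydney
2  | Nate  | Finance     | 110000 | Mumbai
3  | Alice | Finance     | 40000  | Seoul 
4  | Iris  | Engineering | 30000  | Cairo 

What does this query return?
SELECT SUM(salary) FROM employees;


SUM(salary) = 110000 + 110000 + 40000 + 30000 = 290000

290000


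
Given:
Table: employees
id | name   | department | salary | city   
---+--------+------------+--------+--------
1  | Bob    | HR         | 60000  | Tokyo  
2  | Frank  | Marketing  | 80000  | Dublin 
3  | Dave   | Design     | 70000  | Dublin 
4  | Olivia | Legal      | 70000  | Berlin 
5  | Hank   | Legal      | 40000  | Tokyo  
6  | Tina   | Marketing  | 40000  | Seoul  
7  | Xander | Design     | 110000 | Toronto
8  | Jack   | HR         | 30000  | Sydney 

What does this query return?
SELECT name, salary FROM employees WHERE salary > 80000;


Filtering: salary > 80000
Matching: 1 rows

1 rows:
Xander, 110000


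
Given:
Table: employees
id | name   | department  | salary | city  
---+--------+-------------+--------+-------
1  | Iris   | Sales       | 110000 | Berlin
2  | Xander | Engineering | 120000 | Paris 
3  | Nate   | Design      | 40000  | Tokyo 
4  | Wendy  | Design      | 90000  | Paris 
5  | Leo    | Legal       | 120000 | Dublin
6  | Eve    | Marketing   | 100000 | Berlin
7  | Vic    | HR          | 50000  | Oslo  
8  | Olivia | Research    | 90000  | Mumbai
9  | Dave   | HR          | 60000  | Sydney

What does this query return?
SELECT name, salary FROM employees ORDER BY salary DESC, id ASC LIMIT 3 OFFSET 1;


Sort by salary DESC (id ASC tiebreak), then skip 1 and take 3
Rows 2 through 4

3 rows:
Leo, 120000
Iris, 110000
Eve, 100000


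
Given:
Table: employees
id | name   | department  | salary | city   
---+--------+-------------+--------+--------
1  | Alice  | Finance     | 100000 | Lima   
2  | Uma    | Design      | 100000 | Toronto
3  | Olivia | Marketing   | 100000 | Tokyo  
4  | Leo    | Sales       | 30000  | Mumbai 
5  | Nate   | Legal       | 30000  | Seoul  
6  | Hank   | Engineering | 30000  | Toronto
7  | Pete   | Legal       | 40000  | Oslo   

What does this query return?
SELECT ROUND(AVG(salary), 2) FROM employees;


SUM(salary) = 430000
COUNT = 7
ROUND(AVG, 2) = ROUND(430000 / 7, 2) = 61428.57

61428.57


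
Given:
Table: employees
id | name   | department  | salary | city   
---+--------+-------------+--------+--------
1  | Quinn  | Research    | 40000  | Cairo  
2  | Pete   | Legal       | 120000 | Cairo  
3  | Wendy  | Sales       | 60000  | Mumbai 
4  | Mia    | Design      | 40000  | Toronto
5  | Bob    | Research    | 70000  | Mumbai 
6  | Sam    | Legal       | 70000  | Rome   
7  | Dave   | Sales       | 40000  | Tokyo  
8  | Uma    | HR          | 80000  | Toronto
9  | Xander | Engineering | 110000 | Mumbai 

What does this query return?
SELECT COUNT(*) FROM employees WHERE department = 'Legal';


Counting rows where department = 'Legal'
  Pete -> MATCH
  Sam -> MATCH


2


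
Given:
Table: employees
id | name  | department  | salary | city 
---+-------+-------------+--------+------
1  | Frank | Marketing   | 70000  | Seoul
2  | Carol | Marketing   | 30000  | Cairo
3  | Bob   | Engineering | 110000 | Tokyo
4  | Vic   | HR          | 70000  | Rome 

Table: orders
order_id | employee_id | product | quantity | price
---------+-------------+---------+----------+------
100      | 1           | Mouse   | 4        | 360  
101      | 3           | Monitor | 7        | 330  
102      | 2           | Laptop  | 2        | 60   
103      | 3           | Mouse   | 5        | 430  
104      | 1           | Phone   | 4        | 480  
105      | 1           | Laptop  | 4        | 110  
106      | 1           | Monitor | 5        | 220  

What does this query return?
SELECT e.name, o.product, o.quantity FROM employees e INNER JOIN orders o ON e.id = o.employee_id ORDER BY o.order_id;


Joining employees.id = orders.employee_id:
  employee Frank (id=1) -> order Mouse
  employee Bob (id=3) -> order Monitor
  employee Carol (id=2) -> order Laptop
  employee Bob (id=3) -> order Mouse
  employee Frank (id=1) -> order Phone
  employee Frank (id=1) -> order Laptop
  employee Frank (id=1) -> order Monitor


7 rows:
Frank, Mouse, 4
Bob, Monitor, 7
Carol, Laptop, 2
Bob, Mouse, 5
Frank, Phone, 4
Frank, Laptop, 4
Frank, Monitor, 5


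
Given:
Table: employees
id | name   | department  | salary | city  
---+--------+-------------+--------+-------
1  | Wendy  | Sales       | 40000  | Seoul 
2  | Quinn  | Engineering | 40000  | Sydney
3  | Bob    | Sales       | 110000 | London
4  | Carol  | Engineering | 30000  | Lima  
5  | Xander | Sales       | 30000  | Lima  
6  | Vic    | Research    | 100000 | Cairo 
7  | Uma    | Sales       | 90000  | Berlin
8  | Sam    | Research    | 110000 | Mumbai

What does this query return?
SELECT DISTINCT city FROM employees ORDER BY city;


All 'city' values (row order): Seoul, Sydney, London, Lima, Lima, Cairo, Berlin, Mumbai
Removing duplicates leaves 7 unique value(s).

7 values:
Berlin
Cairo
Lima
London
Mumbai
Seoul
Sydney


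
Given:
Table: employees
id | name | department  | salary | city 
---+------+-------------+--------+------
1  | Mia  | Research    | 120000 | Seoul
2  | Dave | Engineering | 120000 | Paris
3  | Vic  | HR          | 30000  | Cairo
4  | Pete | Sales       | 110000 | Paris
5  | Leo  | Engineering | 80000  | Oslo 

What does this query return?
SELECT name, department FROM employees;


Projecting columns: name, department

5 rows:
Mia, Research
Dave, Engineering
Vic, HR
Pete, Sales
Leo, Engineering


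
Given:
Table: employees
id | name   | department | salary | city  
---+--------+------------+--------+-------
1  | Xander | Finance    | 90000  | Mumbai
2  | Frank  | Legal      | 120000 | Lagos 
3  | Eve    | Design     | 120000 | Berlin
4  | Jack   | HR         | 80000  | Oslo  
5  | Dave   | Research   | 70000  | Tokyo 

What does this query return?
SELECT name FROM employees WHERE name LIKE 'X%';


LIKE 'X%' matches names starting with 'X'
Matching: 1

1 rows:
Xander


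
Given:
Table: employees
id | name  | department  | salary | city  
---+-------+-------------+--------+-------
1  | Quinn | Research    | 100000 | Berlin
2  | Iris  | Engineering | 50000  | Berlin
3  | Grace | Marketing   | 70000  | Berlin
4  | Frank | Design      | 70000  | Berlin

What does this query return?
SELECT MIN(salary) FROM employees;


Salaries: 100000, 50000, 70000, 70000
MIN = 50000

50000


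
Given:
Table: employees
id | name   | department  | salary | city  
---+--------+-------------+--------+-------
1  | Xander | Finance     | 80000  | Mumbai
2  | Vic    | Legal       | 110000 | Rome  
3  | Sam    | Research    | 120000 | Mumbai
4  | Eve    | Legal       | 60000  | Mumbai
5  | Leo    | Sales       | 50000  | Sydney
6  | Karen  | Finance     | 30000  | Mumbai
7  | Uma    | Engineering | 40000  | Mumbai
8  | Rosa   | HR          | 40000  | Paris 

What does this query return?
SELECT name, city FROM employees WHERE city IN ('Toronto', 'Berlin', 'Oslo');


Filtering: city IN ('Toronto', 'Berlin', 'Oslo')
Matching: 0 rows

Empty result set (0 rows)


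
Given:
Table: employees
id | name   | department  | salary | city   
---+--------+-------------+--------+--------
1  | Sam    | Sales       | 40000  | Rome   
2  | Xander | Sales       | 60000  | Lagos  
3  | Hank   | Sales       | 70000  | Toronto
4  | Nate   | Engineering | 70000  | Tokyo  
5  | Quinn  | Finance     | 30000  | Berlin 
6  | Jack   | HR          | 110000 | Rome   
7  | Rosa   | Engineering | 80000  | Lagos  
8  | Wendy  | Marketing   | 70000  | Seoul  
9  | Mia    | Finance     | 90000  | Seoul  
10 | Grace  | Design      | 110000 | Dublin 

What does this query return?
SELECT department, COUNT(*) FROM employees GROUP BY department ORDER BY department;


Assigning each row to its department group:
  Sam -> Sales
  Xander -> Sales
  Hank -> Sales
  Nate -> Engineering
  Quinn -> Finance
  Jack -> HR
  Rosa -> Engineering
  Wendy -> Marketing
  Mia -> Finance
  Grace -> Design


6 groups:
Design, 1
Engineering, 2
Finance, 2
HR, 1
Marketing, 1
Sales, 3


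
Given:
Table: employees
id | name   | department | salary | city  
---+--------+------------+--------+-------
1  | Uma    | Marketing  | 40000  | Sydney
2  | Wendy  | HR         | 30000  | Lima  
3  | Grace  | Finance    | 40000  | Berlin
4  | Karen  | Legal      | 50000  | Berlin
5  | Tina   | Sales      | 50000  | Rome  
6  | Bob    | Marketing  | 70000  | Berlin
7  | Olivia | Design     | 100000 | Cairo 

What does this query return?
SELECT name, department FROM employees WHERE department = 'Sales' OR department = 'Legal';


Filtering: department = 'Sales' OR 'Legal'
Matching: 2 rows

2 rows:
Karen, Legal
Tina, Sales


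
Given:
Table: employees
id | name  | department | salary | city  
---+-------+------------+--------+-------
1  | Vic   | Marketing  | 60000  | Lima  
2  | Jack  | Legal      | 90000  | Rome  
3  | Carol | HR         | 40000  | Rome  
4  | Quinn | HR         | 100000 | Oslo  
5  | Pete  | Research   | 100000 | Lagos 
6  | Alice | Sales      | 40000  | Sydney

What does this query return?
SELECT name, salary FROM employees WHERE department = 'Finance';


Filtering: department = 'Finance'
Matching rows: 0

Empty result set (0 rows)


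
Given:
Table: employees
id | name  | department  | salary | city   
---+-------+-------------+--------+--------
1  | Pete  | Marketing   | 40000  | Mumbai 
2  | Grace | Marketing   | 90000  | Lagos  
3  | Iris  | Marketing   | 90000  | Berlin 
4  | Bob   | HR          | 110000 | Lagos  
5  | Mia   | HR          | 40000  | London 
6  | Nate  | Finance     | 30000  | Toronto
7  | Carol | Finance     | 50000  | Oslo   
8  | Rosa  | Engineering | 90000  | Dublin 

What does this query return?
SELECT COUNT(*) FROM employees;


COUNT(*) counts all rows

8


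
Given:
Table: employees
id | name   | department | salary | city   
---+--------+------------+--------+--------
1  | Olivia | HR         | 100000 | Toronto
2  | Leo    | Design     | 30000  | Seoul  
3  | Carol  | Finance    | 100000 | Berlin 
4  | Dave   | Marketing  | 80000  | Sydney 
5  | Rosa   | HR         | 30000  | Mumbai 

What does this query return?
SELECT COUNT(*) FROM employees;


COUNT(*) counts all rows

5


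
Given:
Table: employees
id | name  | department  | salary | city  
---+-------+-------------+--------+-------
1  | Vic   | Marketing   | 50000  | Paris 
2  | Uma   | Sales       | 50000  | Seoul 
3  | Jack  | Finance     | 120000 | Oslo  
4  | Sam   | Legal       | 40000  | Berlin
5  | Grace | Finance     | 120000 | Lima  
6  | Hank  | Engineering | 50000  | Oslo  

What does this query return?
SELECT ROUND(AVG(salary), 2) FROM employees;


SUM(salary) = 430000
COUNT = 6
ROUND(AVG, 2) = ROUND(430000 / 6, 2) = 71666.67

71666.67


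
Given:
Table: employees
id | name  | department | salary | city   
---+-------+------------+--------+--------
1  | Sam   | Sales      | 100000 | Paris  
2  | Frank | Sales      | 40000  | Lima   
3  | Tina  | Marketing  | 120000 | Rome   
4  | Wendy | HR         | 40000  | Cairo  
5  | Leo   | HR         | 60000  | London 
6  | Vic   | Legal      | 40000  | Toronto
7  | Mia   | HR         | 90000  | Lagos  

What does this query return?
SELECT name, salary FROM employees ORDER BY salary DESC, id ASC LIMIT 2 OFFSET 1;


Sort by salary DESC (id ASC tiebreak), then skip 1 and take 2
Rows 2 through 3

2 rows:
Sam, 100000
Mia, 90000


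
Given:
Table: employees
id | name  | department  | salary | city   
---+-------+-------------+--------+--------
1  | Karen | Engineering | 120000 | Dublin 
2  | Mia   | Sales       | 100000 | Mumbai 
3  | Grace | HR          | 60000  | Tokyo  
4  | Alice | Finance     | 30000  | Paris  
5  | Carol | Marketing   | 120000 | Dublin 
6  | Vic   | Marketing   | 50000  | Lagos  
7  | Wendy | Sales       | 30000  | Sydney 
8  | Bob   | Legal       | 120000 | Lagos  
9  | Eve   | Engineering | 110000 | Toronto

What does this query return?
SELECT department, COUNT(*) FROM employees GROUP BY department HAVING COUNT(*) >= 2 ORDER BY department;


Groups with count >= 2:
  Engineering: 2 -> PASS
  Marketing: 2 -> PASS
  Sales: 2 -> PASS
  Finance: 1 -> filtered out
  HR: 1 -> filtered out
  Legal: 1 -> filtered out


3 groups:
Engineering, 2
Marketing, 2
Sales, 2


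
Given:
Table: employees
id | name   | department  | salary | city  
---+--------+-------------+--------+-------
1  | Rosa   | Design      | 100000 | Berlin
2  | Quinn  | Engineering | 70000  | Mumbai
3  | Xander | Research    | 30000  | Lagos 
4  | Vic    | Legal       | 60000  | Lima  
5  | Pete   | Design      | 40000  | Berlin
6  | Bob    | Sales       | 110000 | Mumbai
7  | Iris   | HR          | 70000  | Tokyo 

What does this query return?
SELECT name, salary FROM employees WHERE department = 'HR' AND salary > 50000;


Filtering: department = 'HR' AND salary > 50000
Matching: 1 rows

1 rows:
Iris, 70000


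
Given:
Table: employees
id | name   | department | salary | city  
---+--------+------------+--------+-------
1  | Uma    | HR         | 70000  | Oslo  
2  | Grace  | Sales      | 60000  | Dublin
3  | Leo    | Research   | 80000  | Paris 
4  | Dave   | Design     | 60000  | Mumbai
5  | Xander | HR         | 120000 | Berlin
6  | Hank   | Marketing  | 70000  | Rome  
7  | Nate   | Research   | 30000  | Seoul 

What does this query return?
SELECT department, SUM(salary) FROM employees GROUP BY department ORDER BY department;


Summing salary within each department:
  Design: 60000 = 60000
  HR: 70000 + 120000 = 190000
  Marketing: 70000 = 70000
  Research: 80000 + 30000 = 110000
  Sales: 60000 = 60000


5 groups:
Design, 60000
HR, 190000
Marketing, 70000
Research, 110000
Sales, 60000


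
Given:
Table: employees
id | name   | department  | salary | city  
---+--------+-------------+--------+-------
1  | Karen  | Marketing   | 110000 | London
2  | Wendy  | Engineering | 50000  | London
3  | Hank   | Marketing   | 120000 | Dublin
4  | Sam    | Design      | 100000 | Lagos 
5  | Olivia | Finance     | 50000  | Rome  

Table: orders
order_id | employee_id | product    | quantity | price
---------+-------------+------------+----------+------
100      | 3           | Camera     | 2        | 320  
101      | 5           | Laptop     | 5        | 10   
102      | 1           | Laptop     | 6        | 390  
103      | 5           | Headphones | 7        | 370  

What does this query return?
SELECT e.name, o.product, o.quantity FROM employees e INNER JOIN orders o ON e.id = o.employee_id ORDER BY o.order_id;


Joining employees.id = orders.employee_id:
  employee Hank (id=3) -> order Camera
  employee Olivia (id=5) -> order Laptop
  employee Karen (id=1) -> order Laptop
  employee Olivia (id=5) -> order Headphones


4 rows:
Hank, Camera, 2
Olivia, Laptop, 5
Karen, Laptop, 6
Olivia, Headphones, 7


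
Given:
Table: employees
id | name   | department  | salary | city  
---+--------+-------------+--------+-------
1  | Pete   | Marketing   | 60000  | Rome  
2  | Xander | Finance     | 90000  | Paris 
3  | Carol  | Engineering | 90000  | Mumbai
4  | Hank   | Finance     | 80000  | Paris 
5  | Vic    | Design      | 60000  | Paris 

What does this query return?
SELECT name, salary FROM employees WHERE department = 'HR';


Filtering: department = 'HR'
Matching rows: 0

Empty result set (0 rows)


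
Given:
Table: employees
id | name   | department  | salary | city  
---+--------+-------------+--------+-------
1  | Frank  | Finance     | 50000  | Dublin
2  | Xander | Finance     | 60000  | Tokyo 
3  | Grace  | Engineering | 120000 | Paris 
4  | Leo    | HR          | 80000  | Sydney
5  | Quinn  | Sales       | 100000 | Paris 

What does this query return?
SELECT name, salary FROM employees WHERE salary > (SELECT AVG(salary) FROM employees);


Subquery: AVG(salary) = 82000.0
Filtering: salary > 82000.0
  Grace (120000) -> MATCH
  Quinn (100000) -> MATCH


2 rows:
Grace, 120000
Quinn, 100000


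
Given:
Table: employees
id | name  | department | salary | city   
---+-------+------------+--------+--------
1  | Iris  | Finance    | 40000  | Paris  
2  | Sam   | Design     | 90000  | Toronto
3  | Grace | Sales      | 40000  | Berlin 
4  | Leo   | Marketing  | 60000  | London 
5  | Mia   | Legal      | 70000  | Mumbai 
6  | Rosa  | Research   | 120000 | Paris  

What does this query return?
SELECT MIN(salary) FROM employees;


Salaries: 40000, 90000, 40000, 60000, 70000, 120000
MIN = 40000

40000


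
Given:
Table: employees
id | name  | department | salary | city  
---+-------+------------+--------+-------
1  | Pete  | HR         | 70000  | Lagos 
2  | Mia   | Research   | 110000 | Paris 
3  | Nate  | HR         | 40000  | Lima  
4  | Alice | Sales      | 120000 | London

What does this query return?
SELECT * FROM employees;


SELECT * returns all 4 rows with all columns

4 rows:
1, Pete, HR, 70000, Lagos
2, Mia, Research, 110000, Paris
3, Nate, HR, 40000, Lima
4, Alice, Sales, 120000, London


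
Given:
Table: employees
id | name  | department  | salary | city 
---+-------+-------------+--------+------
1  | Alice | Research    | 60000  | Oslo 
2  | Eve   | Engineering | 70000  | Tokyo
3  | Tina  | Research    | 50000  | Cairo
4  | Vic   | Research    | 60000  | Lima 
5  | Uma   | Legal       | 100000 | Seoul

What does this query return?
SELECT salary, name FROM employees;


Projecting columns: salary, name

5 rows:
60000, Alice
70000, Eve
50000, Tina
60000, Vic
100000, Uma


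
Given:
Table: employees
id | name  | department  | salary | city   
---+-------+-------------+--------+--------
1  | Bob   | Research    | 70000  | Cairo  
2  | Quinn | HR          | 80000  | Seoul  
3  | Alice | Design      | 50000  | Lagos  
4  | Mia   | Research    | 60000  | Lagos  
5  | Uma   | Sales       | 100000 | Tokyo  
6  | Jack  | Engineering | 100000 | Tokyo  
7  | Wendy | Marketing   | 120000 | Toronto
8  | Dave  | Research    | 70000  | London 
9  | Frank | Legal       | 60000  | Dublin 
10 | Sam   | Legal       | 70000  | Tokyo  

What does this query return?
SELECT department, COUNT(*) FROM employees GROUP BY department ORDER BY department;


Assigning each row to its department group:
  Bob -> Research
  Quinn -> HR
  Alice -> Design
  Mia -> Research
  Uma -> Sales
  Jack -> Engineering
  Wendy -> Marketing
  Dave -> Research
  Frank -> Legal
  Sam -> Legal


7 groups:
Design, 1
Engineering, 1
HR, 1
Legal, 2
Marketing, 1
Research, 3
Sales, 1


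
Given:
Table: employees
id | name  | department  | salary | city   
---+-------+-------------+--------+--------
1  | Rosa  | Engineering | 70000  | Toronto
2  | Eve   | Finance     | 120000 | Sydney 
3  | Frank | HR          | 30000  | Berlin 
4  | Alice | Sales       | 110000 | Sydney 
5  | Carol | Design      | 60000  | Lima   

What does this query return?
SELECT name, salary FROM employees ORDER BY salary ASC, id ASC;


Sorting by salary ASC, then id ASC for ties

5 rows:
Frank, 30000
Carol, 60000
Rosa, 70000
Alice, 110000
Eve, 120000


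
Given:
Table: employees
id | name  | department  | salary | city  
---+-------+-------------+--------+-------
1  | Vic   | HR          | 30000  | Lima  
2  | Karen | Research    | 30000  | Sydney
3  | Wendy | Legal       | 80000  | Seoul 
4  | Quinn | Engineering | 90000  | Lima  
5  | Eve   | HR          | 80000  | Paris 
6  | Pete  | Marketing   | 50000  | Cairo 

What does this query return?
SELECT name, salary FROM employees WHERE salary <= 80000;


Filtering: salary <= 80000
Matching: 5 rows

5 rows:
Vic, 30000
Karen, 30000
Wendy, 80000
Eve, 80000
Pete, 50000


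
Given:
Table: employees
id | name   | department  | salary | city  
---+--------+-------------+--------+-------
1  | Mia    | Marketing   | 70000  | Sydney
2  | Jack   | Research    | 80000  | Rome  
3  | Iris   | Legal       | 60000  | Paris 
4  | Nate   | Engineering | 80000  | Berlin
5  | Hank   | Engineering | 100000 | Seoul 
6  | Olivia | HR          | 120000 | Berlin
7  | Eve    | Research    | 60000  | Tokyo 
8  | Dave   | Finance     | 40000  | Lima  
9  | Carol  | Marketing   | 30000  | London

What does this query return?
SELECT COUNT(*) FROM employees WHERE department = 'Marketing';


Counting rows where department = 'Marketing'
  Mia -> MATCH
  Carol -> MATCH


2


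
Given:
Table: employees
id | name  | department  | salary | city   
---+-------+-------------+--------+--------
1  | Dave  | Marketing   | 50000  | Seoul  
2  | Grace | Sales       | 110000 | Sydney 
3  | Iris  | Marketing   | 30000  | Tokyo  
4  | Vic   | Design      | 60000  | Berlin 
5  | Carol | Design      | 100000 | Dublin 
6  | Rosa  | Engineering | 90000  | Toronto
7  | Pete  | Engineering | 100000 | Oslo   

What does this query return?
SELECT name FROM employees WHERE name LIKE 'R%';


LIKE 'R%' matches names starting with 'R'
Matching: 1

1 rows:
Rosa


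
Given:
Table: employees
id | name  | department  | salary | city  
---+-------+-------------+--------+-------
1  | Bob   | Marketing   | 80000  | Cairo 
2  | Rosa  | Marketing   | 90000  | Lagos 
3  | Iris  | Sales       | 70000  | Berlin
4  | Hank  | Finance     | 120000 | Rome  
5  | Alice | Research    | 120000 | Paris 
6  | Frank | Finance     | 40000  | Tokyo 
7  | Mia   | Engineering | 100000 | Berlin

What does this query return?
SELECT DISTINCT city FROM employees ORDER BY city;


All 'city' values (row order): Cairo, Lagos, Berlin, Rome, Paris, Tokyo, Berlin
Removing duplicates leaves 6 unique value(s).

6 values:
Berlin
Cairo
Lagos
Paris
Rome
Tokyo


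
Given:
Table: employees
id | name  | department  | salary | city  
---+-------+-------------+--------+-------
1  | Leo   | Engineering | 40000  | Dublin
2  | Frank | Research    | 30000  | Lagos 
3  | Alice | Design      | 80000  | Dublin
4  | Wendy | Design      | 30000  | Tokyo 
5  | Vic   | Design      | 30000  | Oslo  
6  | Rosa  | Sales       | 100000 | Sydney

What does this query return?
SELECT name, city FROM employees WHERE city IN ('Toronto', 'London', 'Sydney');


Filtering: city IN ('Toronto', 'London', 'Sydney')
Matching: 1 rows

1 rows:
Rosa, Sydney
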